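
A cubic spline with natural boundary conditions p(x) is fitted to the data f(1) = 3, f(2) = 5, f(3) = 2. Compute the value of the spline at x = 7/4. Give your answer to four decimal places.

Let m_i = p''(x_i). Step sizes h_i = 1, 1; slopes of the chords Δ_i = (y_(i+1) - y_i)/h_i = 2, -3.
  1·m_0 + 4·m_1 + 1·m_2 = 6(Δ_1 - Δ_0) = -30
Natural end conditions: m_0 = m_2 = 0.
Solving: m_0 = 0, m_1 = -15/2, m_2 = 0.
On [1, 2], p(x) = 3 + 13/4·(x - 1) + 0·(x - 1)² - 5/4·(x - 1)³.
With (x - 1) = 3/4: p(7/4) = 1257/256.

4.9102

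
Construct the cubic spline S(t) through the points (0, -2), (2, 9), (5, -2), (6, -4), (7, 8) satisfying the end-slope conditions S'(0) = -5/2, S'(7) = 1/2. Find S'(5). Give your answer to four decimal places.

-7.7482

Let m_i = S''(x_i). Step sizes h_i = 2, 3, 1, 1; slopes of the chords Δ_i = (y_(i+1) - y_i)/h_i = 11/2, -11/3, -2, 12.
  2·m_0 + 10·m_1 + 3·m_2 = 6(Δ_1 - Δ_0) = -55
  3·m_1 + 8·m_2 + 1·m_3 = 6(Δ_2 - Δ_1) = 10
  1·m_2 + 4·m_3 + 1·m_4 = 6(Δ_3 - Δ_2) = 84
Clamped end conditions give two more equations: 2h_0·m_0 + h_0·m_1 = 6(Δ_0 - S'(0)) = 48 and h_3·m_3 + 2h_3·m_4 = 6(S'(7) - Δ_3) = -69.
Solving: m_0 = 4639/282, m_1 = -1255/141, m_2 = 52/141, m_3 = 4759/141, m_4 = -7244/141.
On [5, 6], S'(t) = b_2 + 2c_2·(t - 5) + 3d_2·(t - 5)² with b_2 = Δ_2 - h_2(2m_2 + m_3)/6 = -2185/282, c_2 = m_2/2 = 26/141, d_2 = (m_3 - m_2)/(6h_2) = 523/94. So S'(5) = -2185/282.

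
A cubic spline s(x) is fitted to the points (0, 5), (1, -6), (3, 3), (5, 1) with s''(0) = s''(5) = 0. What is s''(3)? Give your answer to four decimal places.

-8.7273

Let σ_i = s''(x_i). Step sizes h_i = 1, 2, 2; slopes of the chords Δ_i = (y_(i+1) - y_i)/h_i = -11, 9/2, -1.
  1·σ_0 + 6·σ_1 + 2·σ_2 = 6(Δ_1 - Δ_0) = 93
  2·σ_1 + 8·σ_2 + 2·σ_3 = 6(Δ_2 - Δ_1) = -33
Natural end conditions: σ_0 = σ_3 = 0.
Forward elimination and back-substitution give σ_0 = 0, σ_1 = 405/22, σ_2 = -96/11, σ_3 = 0.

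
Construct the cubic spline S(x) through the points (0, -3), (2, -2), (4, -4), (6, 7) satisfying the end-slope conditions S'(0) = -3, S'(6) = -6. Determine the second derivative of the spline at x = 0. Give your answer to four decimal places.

8.4000

Put m_i = S'' at the i-th knot. Here h = (2, 2, 2) and Δ = (1/2, -1, 11/2), so the interior equations h_(i-1)·m_(i-1) + 2(h_(i-1)+h_i)·m_i + h_i·m_(i+1) = 6(Δ_i − Δ_(i-1)) read
  2·m_0 + 8·m_1 + 2·m_2 = 6(Δ_1 - Δ_0) = -9
  2·m_1 + 8·m_2 + 2·m_3 = 6(Δ_2 - Δ_1) = 39
Clamped end conditions give two more equations: 2h_0·m_0 + h_0·m_1 = 6(Δ_0 - S'(0)) = 21 and h_2·m_2 + 2h_2·m_3 = 6(S'(6) - Δ_2) = -69.
Hence m_0 = 42/5, m_1 = -63/10, m_2 = 123/10, m_3 = -117/5.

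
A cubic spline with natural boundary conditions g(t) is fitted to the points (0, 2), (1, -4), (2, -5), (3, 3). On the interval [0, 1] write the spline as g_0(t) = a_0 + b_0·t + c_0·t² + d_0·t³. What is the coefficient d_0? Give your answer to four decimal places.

Write σ_i for g''(x_i). With h_i = 1, 1, 1 and divided differences Δ_i = -6, -1, 8, the continuity of g' gives the tridiagonal system
  1·σ_0 + 4·σ_1 + 1·σ_2 = 6(Δ_1 - Δ_0) = 30
  1·σ_1 + 4·σ_2 + 1·σ_3 = 6(Δ_2 - Δ_1) = 54
Natural end conditions: σ_0 = σ_3 = 0.
Hence σ_0 = 0, σ_1 = 22/5, σ_2 = 62/5, σ_3 = 0.
On [0, 1], with g_0(t) = a_0 + b_0·t + c_0·t² + d_0·t³: c_0 = σ_0/2 = 0, d_0 = (σ_1 - σ_0)/(6h_0) = 11/15, b_0 = Δ_0 - h_0(2σ_0 + σ_1)/6 = -101/15.

0.7333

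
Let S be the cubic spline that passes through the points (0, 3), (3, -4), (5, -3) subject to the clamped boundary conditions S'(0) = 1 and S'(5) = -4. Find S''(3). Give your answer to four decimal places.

Write M_i for S''(x_i). With h_i = 3, 2 and divided differences Δ_i = -7/3, 1/2, the continuity of S' gives the tridiagonal system
  3·M_0 + 10·M_1 + 2·M_2 = 6(Δ_1 - Δ_0) = 17
Clamped end conditions give two more equations: 2h_0·M_0 + h_0·M_1 = 6(Δ_0 - S'(0)) = -20 and h_1·M_1 + 2h_1·M_2 = 6(S'(5) - Δ_1) = -27.
Solving: M_0 = -181/30, M_1 = 27/5, M_2 = -189/20.

5.4000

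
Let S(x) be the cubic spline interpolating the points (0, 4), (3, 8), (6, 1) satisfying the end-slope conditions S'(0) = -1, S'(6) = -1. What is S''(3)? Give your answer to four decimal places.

Put M_i = S'' at the i-th knot. Here h = (3, 3) and Δ = (4/3, -7/3), so the interior equations h_(i-1)·M_(i-1) + 2(h_(i-1)+h_i)·M_i + h_i·M_(i+1) = 6(Δ_i − Δ_(i-1)) read
  3·M_0 + 12·M_1 + 3·M_2 = 6(Δ_1 - Δ_0) = -22
Clamped end conditions give two more equations: 2h_0·M_0 + h_0·M_1 = 6(Δ_0 - S'(0)) = 14 and h_1·M_1 + 2h_1·M_2 = 6(S'(6) - Δ_1) = 8.
Solving: M_0 = 25/6, M_1 = -11/3, M_2 = 19/6.

-3.6667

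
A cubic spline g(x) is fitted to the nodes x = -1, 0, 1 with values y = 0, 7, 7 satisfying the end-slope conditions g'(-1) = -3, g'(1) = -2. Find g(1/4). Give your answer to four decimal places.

Put M_i = g'' at the i-th knot. Here h = (1, 1) and Δ = (7, 0), so the interior equations h_(i-1)·M_(i-1) + 2(h_(i-1)+h_i)·M_i + h_i·M_(i+1) = 6(Δ_i − Δ_(i-1)) read
  1·M_0 + 4·M_1 + 1·M_2 = 6(Δ_1 - Δ_0) = -42
Clamped end conditions give two more equations: 2h_0·M_0 + h_0·M_1 = 6(Δ_0 - g'(-1)) = 60 and h_1·M_1 + 2h_1·M_2 = 6(g'(1) - Δ_1) = -12.
Solving the tridiagonal system: M_0 = 41, M_1 = -22, M_2 = 5.
On [0, 1], g(x) = 7 + 13/2·x - 11·x² + 9/2·x³.
With x = 1/4: g(1/4) = 1025/128.

8.0078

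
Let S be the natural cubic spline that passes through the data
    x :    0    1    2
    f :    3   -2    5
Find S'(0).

-8

Let σ_i = S''(x_i). Step sizes h_i = 1, 1; slopes of the chords Δ_i = (y_(i+1) - y_i)/h_i = -5, 7.
  1·σ_0 + 4·σ_1 + 1·σ_2 = 6(Δ_1 - Δ_0) = 72
Natural end conditions: σ_0 = σ_2 = 0.
Hence σ_0 = 0, σ_1 = 18, σ_2 = 0.
On [0, 1], S'(x) = b_0 + 2c_0·x + 3d_0·x² with b_0 = Δ_0 - h_0(2σ_0 + σ_1)/6 = -8, c_0 = σ_0/2 = 0, d_0 = (σ_1 - σ_0)/(6h_0) = 3. So S'(0) = -8.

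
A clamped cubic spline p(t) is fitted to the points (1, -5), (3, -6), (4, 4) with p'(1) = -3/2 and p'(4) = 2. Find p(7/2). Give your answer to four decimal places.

Let M_i = p''(x_i). Step sizes h_i = 2, 1; slopes of the chords Δ_i = (y_(i+1) - y_i)/h_i = -1/2, 10.
  2·M_0 + 6·M_1 + 1·M_2 = 6(Δ_1 - Δ_0) = 63
Clamped end conditions give two more equations: 2h_0·M_0 + h_0·M_1 = 6(Δ_0 - p'(1)) = 6 and h_1·M_1 + 2h_1·M_2 = 6(p'(4) - Δ_1) = -48.
Hence M_0 = -47/6, M_1 = 56/3, M_2 = -100/3.
On [3, 4], p(t) = -6 + 28/3·(t - 3) + 28/3·(t - 3)² - 26/3·(t - 3)³.
With (t - 3) = 1/2: p(7/2) = -1/12.

-0.0833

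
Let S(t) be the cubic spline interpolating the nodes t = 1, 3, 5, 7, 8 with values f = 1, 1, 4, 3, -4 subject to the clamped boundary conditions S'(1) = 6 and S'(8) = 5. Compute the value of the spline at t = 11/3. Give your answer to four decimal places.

0.9044

Write M_i for S''(x_i). With h_i = 2, 2, 2, 1 and divided differences Δ_i = 0, 3/2, -1/2, -7, the continuity of S' gives the tridiagonal system
  2·M_0 + 8·M_1 + 2·M_2 = 6(Δ_1 - Δ_0) = 9
  2·M_1 + 8·M_2 + 2·M_3 = 6(Δ_2 - Δ_1) = -12
  2·M_2 + 6·M_3 + 1·M_4 = 6(Δ_3 - Δ_2) = -39
Clamped end conditions give two more equations: 2h_0·M_0 + h_0·M_1 = 6(Δ_0 - S'(1)) = -36 and h_3·M_3 + 2h_3·M_4 = 6(S'(8) - Δ_3) = 72.
Solving: M_0 = -463/43, M_1 = 152/43, M_2 = 97/86, M_3 = -604/43, M_4 = 1850/43.
On [3, 5], S(t) = 1 - 53/43·(t - 3) + 76/43·(t - 3)² - 69/344·(t - 3)³.
With (t - 3) = 2/3: S(11/3) = 350/387.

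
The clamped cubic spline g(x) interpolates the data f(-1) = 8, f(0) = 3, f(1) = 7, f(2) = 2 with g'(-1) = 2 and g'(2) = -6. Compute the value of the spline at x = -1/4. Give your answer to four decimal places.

Put σ_i = g'' at the i-th knot. Here h = (1, 1, 1) and Δ = (-5, 4, -5), so the interior equations h_(i-1)·σ_(i-1) + 2(h_(i-1)+h_i)·σ_i + h_i·σ_(i+1) = 6(Δ_i − Δ_(i-1)) read
  1·σ_0 + 4·σ_1 + 1·σ_2 = 6(Δ_1 - Δ_0) = 54
  1·σ_1 + 4·σ_2 + 1·σ_3 = 6(Δ_2 - Δ_1) = -54
Clamped end conditions give two more equations: 2h_0·σ_0 + h_0·σ_1 = 6(Δ_0 - g'(-1)) = -42 and h_2·σ_2 + 2h_2·σ_3 = 6(g'(2) - Δ_2) = -6.
Solving the tridiagonal system: σ_0 = -524/15, σ_1 = 418/15, σ_2 = -338/15, σ_3 = 124/15.
On [-1, 0], g(x) = 8 + 2·(x + 1) - 262/15·(x + 1)² + 157/15·(x + 1)³.
With (x + 1) = 3/4: g(-1/4) = 1309/320.

4.0906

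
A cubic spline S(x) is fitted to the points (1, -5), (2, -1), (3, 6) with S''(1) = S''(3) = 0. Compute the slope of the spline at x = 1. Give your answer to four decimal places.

3.2500

With M_i denoting the second derivative at x_i, h_i = 1, 1, and Δ_i = (y_(i+1) − y_i)/h_i = 4, 7:
  1·M_0 + 4·M_1 + 1·M_2 = 6(Δ_1 - Δ_0) = 18
Natural end conditions: M_0 = M_2 = 0.
Solving: M_0 = 0, M_1 = 9/2, M_2 = 0.
On [1, 2], S'(x) = b_0 + 2c_0·(x - 1) + 3d_0·(x - 1)² with b_0 = Δ_0 - h_0(2M_0 + M_1)/6 = 13/4, c_0 = M_0/2 = 0, d_0 = (M_1 - M_0)/(6h_0) = 3/4. So S'(1) = 13/4.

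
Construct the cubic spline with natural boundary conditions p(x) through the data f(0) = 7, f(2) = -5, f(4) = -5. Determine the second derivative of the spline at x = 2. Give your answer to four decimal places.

4.5000

With M_i denoting the second derivative at x_i, h_i = 2, 2, and Δ_i = (y_(i+1) − y_i)/h_i = -6, 0:
  2·M_0 + 8·M_1 + 2·M_2 = 6(Δ_1 - Δ_0) = 36
Natural end conditions: M_0 = M_2 = 0.
Hence M_0 = 0, M_1 = 9/2, M_2 = 0.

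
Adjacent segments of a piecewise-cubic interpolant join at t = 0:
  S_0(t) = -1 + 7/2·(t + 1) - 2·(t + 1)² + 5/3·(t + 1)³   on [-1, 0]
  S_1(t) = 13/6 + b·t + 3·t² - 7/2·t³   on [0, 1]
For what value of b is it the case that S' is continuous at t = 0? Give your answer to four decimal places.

S_0'(t) = 7/2 - 4·(t + 1) + 5·(t + 1)², so S_0'(0) = 9/2. On the right, S_1'(0) = b, so b = 9/2.

4.5000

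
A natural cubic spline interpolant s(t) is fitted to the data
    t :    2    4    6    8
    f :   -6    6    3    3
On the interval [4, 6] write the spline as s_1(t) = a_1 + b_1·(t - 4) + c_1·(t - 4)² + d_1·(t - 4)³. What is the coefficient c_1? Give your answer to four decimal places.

Put M_i = s'' at the i-th knot. Here h = (2, 2, 2) and Δ = (6, -3/2, 0), so the interior equations h_(i-1)·M_(i-1) + 2(h_(i-1)+h_i)·M_i + h_i·M_(i+1) = 6(Δ_i − Δ_(i-1)) read
  2·M_0 + 8·M_1 + 2·M_2 = 6(Δ_1 - Δ_0) = -45
  2·M_1 + 8·M_2 + 2·M_3 = 6(Δ_2 - Δ_1) = 9
Natural end conditions: M_0 = M_3 = 0.
Hence M_0 = 0, M_1 = -63/10, M_2 = 27/10, M_3 = 0.
On [4, 6], with s_1(t) = a_1 + b_1·(t - 4) + c_1·(t - 4)² + d_1·(t - 4)³: c_1 = M_1/2 = -63/20, d_1 = (M_2 - M_1)/(6h_1) = 3/4, b_1 = Δ_1 - h_1(2M_1 + M_2)/6 = 9/5.

-3.1500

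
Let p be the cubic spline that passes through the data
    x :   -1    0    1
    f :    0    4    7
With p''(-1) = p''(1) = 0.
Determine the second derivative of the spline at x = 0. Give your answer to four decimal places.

Write M_i for p''(x_i). With h_i = 1, 1 and divided differences Δ_i = 4, 3, the continuity of p' gives the tridiagonal system
  1·M_0 + 4·M_1 + 1·M_2 = 6(Δ_1 - Δ_0) = -6
Natural end conditions: M_0 = M_2 = 0.
Solving: M_0 = 0, M_1 = -3/2, M_2 = 0.

-1.5000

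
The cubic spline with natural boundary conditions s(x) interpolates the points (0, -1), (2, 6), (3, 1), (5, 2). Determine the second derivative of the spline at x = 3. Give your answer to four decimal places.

With σ_i denoting the second derivative at x_i, h_i = 2, 1, 2, and Δ_i = (y_(i+1) − y_i)/h_i = 7/2, -5, 1/2:
  2·σ_0 + 6·σ_1 + 1·σ_2 = 6(Δ_1 - Δ_0) = -51
  1·σ_1 + 6·σ_2 + 2·σ_3 = 6(Δ_2 - Δ_1) = 33
Natural end conditions: σ_0 = σ_3 = 0.
Hence σ_0 = 0, σ_1 = -339/35, σ_2 = 249/35, σ_3 = 0.

7.1143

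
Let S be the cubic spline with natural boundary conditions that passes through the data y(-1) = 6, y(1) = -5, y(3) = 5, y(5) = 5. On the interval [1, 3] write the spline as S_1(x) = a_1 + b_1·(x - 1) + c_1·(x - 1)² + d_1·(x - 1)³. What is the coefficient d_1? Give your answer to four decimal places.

-1.2917

Put M_i = S'' at the i-th knot. Here h = (2, 2, 2) and Δ = (-11/2, 5, 0), so the interior equations h_(i-1)·M_(i-1) + 2(h_(i-1)+h_i)·M_i + h_i·M_(i+1) = 6(Δ_i − Δ_(i-1)) read
  2·M_0 + 8·M_1 + 2·M_2 = 6(Δ_1 - Δ_0) = 63
  2·M_1 + 8·M_2 + 2·M_3 = 6(Δ_2 - Δ_1) = -30
Natural end conditions: M_0 = M_3 = 0.
Hence M_0 = 0, M_1 = 47/5, M_2 = -61/10, M_3 = 0.
On [1, 3], with S_1(x) = a_1 + b_1·(x - 1) + c_1·(x - 1)² + d_1·(x - 1)³: c_1 = M_1/2 = 47/10, d_1 = (M_2 - M_1)/(6h_1) = -31/24, b_1 = Δ_1 - h_1(2M_1 + M_2)/6 = 23/30.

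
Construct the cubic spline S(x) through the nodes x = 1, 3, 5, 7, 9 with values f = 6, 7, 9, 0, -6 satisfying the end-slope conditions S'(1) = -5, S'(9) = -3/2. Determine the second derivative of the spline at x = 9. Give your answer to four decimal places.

With σ_i denoting the second derivative at x_i, h_i = 2, 2, 2, 2, and Δ_i = (y_(i+1) − y_i)/h_i = 1/2, 1, -9/2, -3:
  2·σ_0 + 8·σ_1 + 2·σ_2 = 6(Δ_1 - Δ_0) = 3
  2·σ_1 + 8·σ_2 + 2·σ_3 = 6(Δ_2 - Δ_1) = -33
  2·σ_2 + 8·σ_3 + 2·σ_4 = 6(Δ_3 - Δ_2) = 9
Clamped end conditions give two more equations: 2h_0·σ_0 + h_0·σ_1 = 6(Δ_0 - S'(1)) = 33 and h_3·σ_3 + 2h_3·σ_4 = 6(S'(9) - Δ_3) = 9.
Hence σ_0 = 961/112, σ_1 = -37/56, σ_2 = -71/16, σ_3 = 107/56, σ_4 = 145/112.

1.2946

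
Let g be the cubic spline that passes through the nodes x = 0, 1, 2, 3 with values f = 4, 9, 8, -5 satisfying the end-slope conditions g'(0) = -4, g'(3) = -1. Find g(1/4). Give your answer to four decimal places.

3.8906

With m_i denoting the second derivative at x_i, h_i = 1, 1, 1, and Δ_i = (y_(i+1) − y_i)/h_i = 5, -1, -13:
  1·m_0 + 4·m_1 + 1·m_2 = 6(Δ_1 - Δ_0) = -36
  1·m_1 + 4·m_2 + 1·m_3 = 6(Δ_2 - Δ_1) = -72
Clamped end conditions give two more equations: 2h_0·m_0 + h_0·m_1 = 6(Δ_0 - g'(0)) = 54 and h_2·m_2 + 2h_2·m_3 = 6(g'(3) - Δ_2) = 72.
Hence m_0 = 32, m_1 = -10, m_2 = -28, m_3 = 50.
On [0, 1], g(x) = 4 - 4·x + 16·x² - 7·x³.
With x = 1/4: g(1/4) = 249/64.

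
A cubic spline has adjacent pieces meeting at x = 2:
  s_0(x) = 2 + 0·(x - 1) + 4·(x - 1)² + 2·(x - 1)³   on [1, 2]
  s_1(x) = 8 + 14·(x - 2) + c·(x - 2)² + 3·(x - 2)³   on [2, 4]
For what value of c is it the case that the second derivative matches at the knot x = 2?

10

s_0''(x) = 8 + 12·(x - 1), so s_0''(2) = 20. On the right, s_1''(2) = 2c, so c = 10.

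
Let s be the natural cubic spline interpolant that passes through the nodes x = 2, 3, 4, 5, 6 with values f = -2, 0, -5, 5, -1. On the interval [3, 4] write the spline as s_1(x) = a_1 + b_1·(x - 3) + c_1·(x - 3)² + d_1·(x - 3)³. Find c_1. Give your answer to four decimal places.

-9.6964

Put σ_i = s'' at the i-th knot. Here h = (1, 1, 1, 1) and Δ = (2, -5, 10, -6), so the interior equations h_(i-1)·σ_(i-1) + 2(h_(i-1)+h_i)·σ_i + h_i·σ_(i+1) = 6(Δ_i − Δ_(i-1)) read
  1·σ_0 + 4·σ_1 + 1·σ_2 = 6(Δ_1 - Δ_0) = -42
  1·σ_1 + 4·σ_2 + 1·σ_3 = 6(Δ_2 - Δ_1) = 90
  1·σ_2 + 4·σ_3 + 1·σ_4 = 6(Δ_3 - Δ_2) = -96
Natural end conditions: σ_0 = σ_4 = 0.
Solving: σ_0 = 0, σ_1 = -543/28, σ_2 = 249/7, σ_3 = -921/28, σ_4 = 0.
On [3, 4], with s_1(x) = a_1 + b_1·(x - 3) + c_1·(x - 3)² + d_1·(x - 3)³: c_1 = σ_1/2 = -543/56, d_1 = (σ_2 - σ_1)/(6h_1) = 513/56, b_1 = Δ_1 - h_1(2σ_1 + σ_2)/6 = -125/28.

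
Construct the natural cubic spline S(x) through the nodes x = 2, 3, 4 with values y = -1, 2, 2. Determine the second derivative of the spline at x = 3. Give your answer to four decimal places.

-4.5000

Put M_i = S'' at the i-th knot. Here h = (1, 1) and Δ = (3, 0), so the interior equations h_(i-1)·M_(i-1) + 2(h_(i-1)+h_i)·M_i + h_i·M_(i+1) = 6(Δ_i − Δ_(i-1)) read
  1·M_0 + 4·M_1 + 1·M_2 = 6(Δ_1 - Δ_0) = -18
Natural end conditions: M_0 = M_2 = 0.
Solving the tridiagonal system: M_0 = 0, M_1 = -9/2, M_2 = 0.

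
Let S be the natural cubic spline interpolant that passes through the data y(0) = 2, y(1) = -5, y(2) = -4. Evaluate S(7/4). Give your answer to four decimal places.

Put M_i = S'' at the i-th knot. Here h = (1, 1) and Δ = (-7, 1), so the interior equations h_(i-1)·M_(i-1) + 2(h_(i-1)+h_i)·M_i + h_i·M_(i+1) = 6(Δ_i − Δ_(i-1)) read
  1·M_0 + 4·M_1 + 1·M_2 = 6(Δ_1 - Δ_0) = 48
Natural end conditions: M_0 = M_2 = 0.
Forward elimination and back-substitution give M_0 = 0, M_1 = 12, M_2 = 0.
On [1, 2], S(x) = -5 - 3·(x - 1) + 6·(x - 1)² - 2·(x - 1)³.
With (x - 1) = 3/4: S(7/4) = -151/32.

-4.7188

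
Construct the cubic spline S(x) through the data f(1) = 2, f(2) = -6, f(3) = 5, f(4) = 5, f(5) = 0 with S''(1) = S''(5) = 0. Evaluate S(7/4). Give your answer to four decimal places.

-5.8984

With m_i denoting the second derivative at x_i, h_i = 1, 1, 1, 1, and Δ_i = (y_(i+1) − y_i)/h_i = -8, 11, 0, -5:
  1·m_0 + 4·m_1 + 1·m_2 = 6(Δ_1 - Δ_0) = 114
  1·m_1 + 4·m_2 + 1·m_3 = 6(Δ_2 - Δ_1) = -66
  1·m_2 + 4·m_3 + 1·m_4 = 6(Δ_3 - Δ_2) = -30
Natural end conditions: m_0 = m_4 = 0.
Solving: m_0 = 0, m_1 = 243/7, m_2 = -174/7, m_3 = -9/7, m_4 = 0.
On [1, 2], S(x) = 2 - 193/14·(x - 1) + 0·(x - 1)² + 81/14·(x - 1)³.
With (x - 1) = 3/4: S(7/4) = -755/128.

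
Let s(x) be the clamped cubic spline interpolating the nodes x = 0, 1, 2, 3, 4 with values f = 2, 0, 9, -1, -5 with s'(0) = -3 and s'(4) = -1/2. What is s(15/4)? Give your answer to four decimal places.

Put σ_i = s'' at the i-th knot. Here h = (1, 1, 1, 1) and Δ = (-2, 9, -10, -4), so the interior equations h_(i-1)·σ_(i-1) + 2(h_(i-1)+h_i)·σ_i + h_i·σ_(i+1) = 6(Δ_i − Δ_(i-1)) read
  1·σ_0 + 4·σ_1 + 1·σ_2 = 6(Δ_1 - Δ_0) = 66
  1·σ_1 + 4·σ_2 + 1·σ_3 = 6(Δ_2 - Δ_1) = -114
  1·σ_2 + 4·σ_3 + 1·σ_4 = 6(Δ_3 - Δ_2) = 36
Clamped end conditions give two more equations: 2h_0·σ_0 + h_0·σ_1 = 6(Δ_0 - s'(0)) = 6 and h_3·σ_3 + 2h_3·σ_4 = 6(s'(4) - Δ_3) = 21.
Forward elimination and back-substitution give σ_0 = -661/56, σ_1 = 829/28, σ_2 = -325/8, σ_3 = 529/28, σ_4 = 59/56.
On [3, 4], s(x) = -1 - 1173/112·(x - 3) + 529/56·(x - 3)² - 333/112·(x - 3)³.
With (x - 3) = 3/4: s(15/4) = -34375/7168.

-4.7956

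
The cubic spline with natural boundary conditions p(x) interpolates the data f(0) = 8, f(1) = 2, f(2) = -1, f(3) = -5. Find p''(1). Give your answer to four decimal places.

5.2000

Put M_i = p'' at the i-th knot. Here h = (1, 1, 1) and Δ = (-6, -3, -4), so the interior equations h_(i-1)·M_(i-1) + 2(h_(i-1)+h_i)·M_i + h_i·M_(i+1) = 6(Δ_i − Δ_(i-1)) read
  1·M_0 + 4·M_1 + 1·M_2 = 6(Δ_1 - Δ_0) = 18
  1·M_1 + 4·M_2 + 1·M_3 = 6(Δ_2 - Δ_1) = -6
Natural end conditions: M_0 = M_3 = 0.
Solving the tridiagonal system: M_0 = 0, M_1 = 26/5, M_2 = -14/5, M_3 = 0.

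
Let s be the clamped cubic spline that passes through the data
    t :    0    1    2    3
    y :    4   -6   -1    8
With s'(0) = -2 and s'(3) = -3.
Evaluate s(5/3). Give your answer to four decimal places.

Put M_i = s'' at the i-th knot. Here h = (1, 1, 1) and Δ = (-10, 5, 9), so the interior equations h_(i-1)·M_(i-1) + 2(h_(i-1)+h_i)·M_i + h_i·M_(i+1) = 6(Δ_i − Δ_(i-1)) read
  1·M_0 + 4·M_1 + 1·M_2 = 6(Δ_1 - Δ_0) = 90
  1·M_1 + 4·M_2 + 1·M_3 = 6(Δ_2 - Δ_1) = 24
Clamped end conditions give two more equations: 2h_0·M_0 + h_0·M_1 = 6(Δ_0 - s'(0)) = -48 and h_2·M_2 + 2h_2·M_3 = 6(s'(3) - Δ_2) = -72.
Hence M_0 = -586/15, M_1 = 452/15, M_2 = 128/15, M_3 = -604/15.
On [1, 2], s(t) = -6 - 97/15·(t - 1) + 226/15·(t - 1)² - 18/5·(t - 1)³.
With (t - 1) = 2/3: s(5/3) = -632/135.

-4.6815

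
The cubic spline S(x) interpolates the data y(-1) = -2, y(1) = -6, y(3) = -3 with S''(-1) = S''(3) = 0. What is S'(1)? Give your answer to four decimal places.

-0.2500

Put m_i = S'' at the i-th knot. Here h = (2, 2) and Δ = (-2, 3/2), so the interior equations h_(i-1)·m_(i-1) + 2(h_(i-1)+h_i)·m_i + h_i·m_(i+1) = 6(Δ_i − Δ_(i-1)) read
  2·m_0 + 8·m_1 + 2·m_2 = 6(Δ_1 - Δ_0) = 21
Natural end conditions: m_0 = m_2 = 0.
Forward elimination and back-substitution give m_0 = 0, m_1 = 21/8, m_2 = 0.
On [1, 3], S'(x) = b_1 + 2c_1·(x - 1) + 3d_1·(x - 1)² with b_1 = Δ_1 - h_1(2m_1 + m_2)/6 = -1/4, c_1 = m_1/2 = 21/16, d_1 = (m_2 - m_1)/(6h_1) = -7/32. So S'(1) = -1/4.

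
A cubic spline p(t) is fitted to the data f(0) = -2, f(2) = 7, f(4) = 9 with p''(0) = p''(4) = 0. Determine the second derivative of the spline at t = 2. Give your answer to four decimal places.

Put M_i = p'' at the i-th knot. Here h = (2, 2) and Δ = (9/2, 1), so the interior equations h_(i-1)·M_(i-1) + 2(h_(i-1)+h_i)·M_i + h_i·M_(i+1) = 6(Δ_i − Δ_(i-1)) read
  2·M_0 + 8·M_1 + 2·M_2 = 6(Δ_1 - Δ_0) = -21
Natural end conditions: M_0 = M_2 = 0.
Solving the tridiagonal system: M_0 = 0, M_1 = -21/8, M_2 = 0.

-2.6250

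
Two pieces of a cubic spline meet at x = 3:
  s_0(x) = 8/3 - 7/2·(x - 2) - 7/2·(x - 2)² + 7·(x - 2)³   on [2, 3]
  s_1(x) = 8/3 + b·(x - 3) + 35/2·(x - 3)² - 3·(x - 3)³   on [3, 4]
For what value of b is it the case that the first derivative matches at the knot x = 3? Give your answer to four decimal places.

s_0'(x) = -7/2 - 7·(x - 2) + 21·(x - 2)², so s_0'(3) = 21/2. On the right, s_1'(3) = b, so b = 21/2.

10.5000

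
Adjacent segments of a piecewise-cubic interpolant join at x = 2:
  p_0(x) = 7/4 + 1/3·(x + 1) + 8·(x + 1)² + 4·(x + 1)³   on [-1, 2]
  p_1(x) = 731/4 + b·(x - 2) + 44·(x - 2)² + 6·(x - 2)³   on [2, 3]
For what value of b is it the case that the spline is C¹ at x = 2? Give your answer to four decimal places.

156.3333

p_0'(x) = 1/3 + 16·(x + 1) + 12·(x + 1)², so p_0'(2) = 469/3. On the right, p_1'(2) = b, so b = 469/3.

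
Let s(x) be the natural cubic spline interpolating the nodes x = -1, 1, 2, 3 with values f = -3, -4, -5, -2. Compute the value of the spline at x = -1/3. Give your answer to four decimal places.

Let m_i = s''(x_i). Step sizes h_i = 2, 1, 1; slopes of the chords Δ_i = (y_(i+1) - y_i)/h_i = -1/2, -1, 3.
  2·m_0 + 6·m_1 + 1·m_2 = 6(Δ_1 - Δ_0) = -3
  1·m_1 + 4·m_2 + 1·m_3 = 6(Δ_2 - Δ_1) = 24
Natural end conditions: m_0 = m_3 = 0.
Solving the tridiagonal system: m_0 = 0, m_1 = -36/23, m_2 = 147/23, m_3 = 0.
On [-1, 1], s(x) = -3 + 1/46·(x + 1) + 0·(x + 1)² - 3/23·(x + 1)³.
With (x + 1) = 2/3: s(-1/3) = -626/207.

-3.0242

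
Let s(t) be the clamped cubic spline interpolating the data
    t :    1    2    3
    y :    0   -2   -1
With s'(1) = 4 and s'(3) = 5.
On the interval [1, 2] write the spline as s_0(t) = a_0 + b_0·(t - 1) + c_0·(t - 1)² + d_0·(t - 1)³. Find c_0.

Put m_i = s'' at the i-th knot. Here h = (1, 1) and Δ = (-2, 1), so the interior equations h_(i-1)·m_(i-1) + 2(h_(i-1)+h_i)·m_i + h_i·m_(i+1) = 6(Δ_i − Δ_(i-1)) read
  1·m_0 + 4·m_1 + 1·m_2 = 6(Δ_1 - Δ_0) = 18
Clamped end conditions give two more equations: 2h_0·m_0 + h_0·m_1 = 6(Δ_0 - s'(1)) = -36 and h_1·m_1 + 2h_1·m_2 = 6(s'(3) - Δ_1) = 24.
Solving: m_0 = -22, m_1 = 8, m_2 = 8.
On [1, 2], with s_0(t) = a_0 + b_0·(t - 1) + c_0·(t - 1)² + d_0·(t - 1)³: c_0 = m_0/2 = -11, d_0 = (m_1 - m_0)/(6h_0) = 5, b_0 = Δ_0 - h_0(2m_0 + m_1)/6 = 4.

-11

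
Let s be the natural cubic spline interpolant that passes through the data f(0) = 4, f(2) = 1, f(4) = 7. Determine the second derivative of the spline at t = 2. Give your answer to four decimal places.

Put M_i = s'' at the i-th knot. Here h = (2, 2) and Δ = (-3/2, 3), so the interior equations h_(i-1)·M_(i-1) + 2(h_(i-1)+h_i)·M_i + h_i·M_(i+1) = 6(Δ_i − Δ_(i-1)) read
  2·M_0 + 8·M_1 + 2·M_2 = 6(Δ_1 - Δ_0) = 27
Natural end conditions: M_0 = M_2 = 0.
Forward elimination and back-substitution give M_0 = 0, M_1 = 27/8, M_2 = 0.

3.3750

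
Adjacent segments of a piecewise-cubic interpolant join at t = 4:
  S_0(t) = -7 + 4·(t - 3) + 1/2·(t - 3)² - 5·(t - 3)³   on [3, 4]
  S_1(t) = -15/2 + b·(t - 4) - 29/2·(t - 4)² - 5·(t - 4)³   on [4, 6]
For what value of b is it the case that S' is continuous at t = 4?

S_0'(t) = 4 + 1·(t - 3) - 15·(t - 3)², so S_0'(4) = -10. On the right, S_1'(4) = b, so b = -10.

-10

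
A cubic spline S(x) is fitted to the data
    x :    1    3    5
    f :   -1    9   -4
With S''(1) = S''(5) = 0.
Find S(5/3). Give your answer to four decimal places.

4.0370

Let M_i = S''(x_i). Step sizes h_i = 2, 2; slopes of the chords Δ_i = (y_(i+1) - y_i)/h_i = 5, -13/2.
  2·M_0 + 8·M_1 + 2·M_2 = 6(Δ_1 - Δ_0) = -69
Natural end conditions: M_0 = M_2 = 0.
Solving the tridiagonal system: M_0 = 0, M_1 = -69/8, M_2 = 0.
On [1, 3], S(x) = -1 + 63/8·(x - 1) + 0·(x - 1)² - 23/32·(x - 1)³.
With (x - 1) = 2/3: S(5/3) = 109/27.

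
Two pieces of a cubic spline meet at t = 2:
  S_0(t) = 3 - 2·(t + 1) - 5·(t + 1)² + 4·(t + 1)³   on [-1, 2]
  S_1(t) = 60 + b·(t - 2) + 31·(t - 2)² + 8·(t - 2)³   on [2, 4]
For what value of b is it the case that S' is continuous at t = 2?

S_0'(t) = -2 - 10·(t + 1) + 12·(t + 1)², so S_0'(2) = 76. On the right, S_1'(2) = b, so b = 76.

76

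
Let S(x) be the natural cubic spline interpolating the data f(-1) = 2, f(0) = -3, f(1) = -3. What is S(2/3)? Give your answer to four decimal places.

Write M_i for S''(x_i). With h_i = 1, 1 and divided differences Δ_i = -5, 0, the continuity of S' gives the tridiagonal system
  1·M_0 + 4·M_1 + 1·M_2 = 6(Δ_1 - Δ_0) = 30
Natural end conditions: M_0 = M_2 = 0.
Forward elimination and back-substitution give M_0 = 0, M_1 = 15/2, M_2 = 0.
On [0, 1], S(x) = -3 - 5/2·x + 15/4·x² - 5/4·x³.
With x = 2/3: S(2/3) = -91/27.

-3.3704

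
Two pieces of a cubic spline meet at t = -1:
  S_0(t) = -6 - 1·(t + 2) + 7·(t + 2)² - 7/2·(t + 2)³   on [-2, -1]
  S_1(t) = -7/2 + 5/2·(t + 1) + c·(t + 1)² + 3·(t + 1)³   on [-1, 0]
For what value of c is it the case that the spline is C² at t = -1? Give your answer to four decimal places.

-3.5000

S_0''(t) = 14 - 21·(t + 2), so S_0''(-1) = -7. On the right, S_1''(-1) = 2c, so c = -7/2.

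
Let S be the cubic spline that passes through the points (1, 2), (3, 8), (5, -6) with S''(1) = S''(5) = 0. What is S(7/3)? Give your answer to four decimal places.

Let M_i = S''(x_i). Step sizes h_i = 2, 2; slopes of the chords Δ_i = (y_(i+1) - y_i)/h_i = 3, -7.
  2·M_0 + 8·M_1 + 2·M_2 = 6(Δ_1 - Δ_0) = -60
Natural end conditions: M_0 = M_2 = 0.
Solving the tridiagonal system: M_0 = 0, M_1 = -15/2, M_2 = 0.
On [1, 3], S(x) = 2 + 11/2·(x - 1) + 0·(x - 1)² - 5/8·(x - 1)³.
With (x - 1) = 4/3: S(7/3) = 212/27.

7.8519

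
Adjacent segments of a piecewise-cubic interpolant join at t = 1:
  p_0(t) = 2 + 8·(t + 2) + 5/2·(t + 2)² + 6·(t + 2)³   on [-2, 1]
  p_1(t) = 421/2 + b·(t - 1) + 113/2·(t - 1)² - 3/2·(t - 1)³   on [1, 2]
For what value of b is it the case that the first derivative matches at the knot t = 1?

185

p_0'(t) = 8 + 5·(t + 2) + 18·(t + 2)², so p_0'(1) = 185. On the right, p_1'(1) = b, so b = 185.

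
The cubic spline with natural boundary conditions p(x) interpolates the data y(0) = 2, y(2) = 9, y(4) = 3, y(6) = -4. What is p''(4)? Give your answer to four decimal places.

0.9000

Let M_i = p''(x_i). Step sizes h_i = 2, 2, 2; slopes of the chords Δ_i = (y_(i+1) - y_i)/h_i = 7/2, -3, -7/2.
  2·M_0 + 8·M_1 + 2·M_2 = 6(Δ_1 - Δ_0) = -39
  2·M_1 + 8·M_2 + 2·M_3 = 6(Δ_2 - Δ_1) = -3
Natural end conditions: M_0 = M_3 = 0.
Solving the tridiagonal system: M_0 = 0, M_1 = -51/10, M_2 = 9/10, M_3 = 0.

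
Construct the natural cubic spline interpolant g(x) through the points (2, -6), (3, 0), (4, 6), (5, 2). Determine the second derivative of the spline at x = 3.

With M_i denoting the second derivative at x_i, h_i = 1, 1, 1, and Δ_i = (y_(i+1) − y_i)/h_i = 6, 6, -4:
  1·M_0 + 4·M_1 + 1·M_2 = 6(Δ_1 - Δ_0) = 0
  1·M_1 + 4·M_2 + 1·M_3 = 6(Δ_2 - Δ_1) = -60
Natural end conditions: M_0 = M_3 = 0.
Hence M_0 = 0, M_1 = 4, M_2 = -16, M_3 = 0.

4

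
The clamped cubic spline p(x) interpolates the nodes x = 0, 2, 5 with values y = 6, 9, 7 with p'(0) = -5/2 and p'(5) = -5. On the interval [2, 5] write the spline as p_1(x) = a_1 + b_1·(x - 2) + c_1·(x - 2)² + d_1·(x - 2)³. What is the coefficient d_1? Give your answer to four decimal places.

Put M_i = p'' at the i-th knot. Here h = (2, 3) and Δ = (3/2, -2/3), so the interior equations h_(i-1)·M_(i-1) + 2(h_(i-1)+h_i)·M_i + h_i·M_(i+1) = 6(Δ_i − Δ_(i-1)) read
  2·M_0 + 10·M_1 + 3·M_2 = 6(Δ_1 - Δ_0) = -13
Clamped end conditions give two more equations: 2h_0·M_0 + h_0·M_1 = 6(Δ_0 - p'(0)) = 24 and h_1·M_1 + 2h_1·M_2 = 6(p'(5) - Δ_1) = -26.
Solving: M_0 = 34/5, M_1 = -8/5, M_2 = -53/15.
On [2, 5], with p_1(x) = a_1 + b_1·(x - 2) + c_1·(x - 2)² + d_1·(x - 2)³: c_1 = M_1/2 = -4/5, d_1 = (M_2 - M_1)/(6h_1) = -29/270, b_1 = Δ_1 - h_1(2M_1 + M_2)/6 = 27/10.

-0.1074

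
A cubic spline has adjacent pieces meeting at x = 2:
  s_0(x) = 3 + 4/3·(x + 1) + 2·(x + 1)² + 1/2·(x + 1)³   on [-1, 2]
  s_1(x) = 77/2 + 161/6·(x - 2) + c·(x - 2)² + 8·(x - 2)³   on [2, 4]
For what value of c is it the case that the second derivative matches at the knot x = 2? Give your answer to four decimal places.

6.5000

s_0''(x) = 4 + 3·(x + 1), so s_0''(2) = 13. On the right, s_1''(2) = 2c, so c = 13/2.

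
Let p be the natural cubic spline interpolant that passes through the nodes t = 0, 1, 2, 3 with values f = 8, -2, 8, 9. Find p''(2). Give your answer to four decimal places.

With M_i denoting the second derivative at x_i, h_i = 1, 1, 1, and Δ_i = (y_(i+1) − y_i)/h_i = -10, 10, 1:
  1·M_0 + 4·M_1 + 1·M_2 = 6(Δ_1 - Δ_0) = 120
  1·M_1 + 4·M_2 + 1·M_3 = 6(Δ_2 - Δ_1) = -54
Natural end conditions: M_0 = M_3 = 0.
Hence M_0 = 0, M_1 = 178/5, M_2 = -112/5, M_3 = 0.

-22.4000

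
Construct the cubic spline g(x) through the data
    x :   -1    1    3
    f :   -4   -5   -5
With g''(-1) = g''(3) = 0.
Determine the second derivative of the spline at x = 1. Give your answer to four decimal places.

0.3750

Write M_i for g''(x_i). With h_i = 2, 2 and divided differences Δ_i = -1/2, 0, the continuity of g' gives the tridiagonal system
  2·M_0 + 8·M_1 + 2·M_2 = 6(Δ_1 - Δ_0) = 3
Natural end conditions: M_0 = M_2 = 0.
Solving the tridiagonal system: M_0 = 0, M_1 = 3/8, M_2 = 0.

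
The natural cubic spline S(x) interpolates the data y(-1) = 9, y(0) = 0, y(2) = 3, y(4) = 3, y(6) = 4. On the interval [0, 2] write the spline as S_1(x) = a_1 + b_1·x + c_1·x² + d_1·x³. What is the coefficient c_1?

6

With σ_i denoting the second derivative at x_i, h_i = 1, 2, 2, 2, and Δ_i = (y_(i+1) − y_i)/h_i = -9, 3/2, 0, 1/2:
  1·σ_0 + 6·σ_1 + 2·σ_2 = 6(Δ_1 - Δ_0) = 63
  2·σ_1 + 8·σ_2 + 2·σ_3 = 6(Δ_2 - Δ_1) = -9
  2·σ_2 + 8·σ_3 + 2·σ_4 = 6(Δ_3 - Δ_2) = 3
Natural end conditions: σ_0 = σ_4 = 0.
Forward elimination and back-substitution give σ_0 = 0, σ_1 = 12, σ_2 = -9/2, σ_3 = 3/2, σ_4 = 0.
On [0, 2], with S_1(x) = a_1 + b_1·x + c_1·x² + d_1·x³: c_1 = σ_1/2 = 6, d_1 = (σ_2 - σ_1)/(6h_1) = -11/8, b_1 = Δ_1 - h_1(2σ_1 + σ_2)/6 = -5.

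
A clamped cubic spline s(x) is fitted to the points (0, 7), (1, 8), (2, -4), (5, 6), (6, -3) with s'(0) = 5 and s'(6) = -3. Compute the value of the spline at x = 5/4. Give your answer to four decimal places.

Write m_i for s''(x_i). With h_i = 1, 1, 3, 1 and divided differences Δ_i = 1, -12, 10/3, -9, the continuity of s' gives the tridiagonal system
  1·m_0 + 4·m_1 + 1·m_2 = 6(Δ_1 - Δ_0) = -78
  1·m_1 + 8·m_2 + 3·m_3 = 6(Δ_2 - Δ_1) = 92
  3·m_2 + 8·m_3 + 1·m_4 = 6(Δ_3 - Δ_2) = -74
Clamped end conditions give two more equations: 2h_0·m_0 + h_0·m_1 = 6(Δ_0 - s'(0)) = -24 and h_3·m_3 + 2h_3·m_4 = 6(s'(6) - Δ_3) = 36.
Solving the tridiagonal system: m_0 = 2/3, m_1 = -76/3, m_2 = 68/3, m_3 = -64/3, m_4 = 86/3.
On [1, 2], s(x) = 8 - 22/3·(x - 1) - 38/3·(x - 1)² + 8·(x - 1)³.
With (x - 1) = 1/4: s(5/4) = 11/2.

5.5000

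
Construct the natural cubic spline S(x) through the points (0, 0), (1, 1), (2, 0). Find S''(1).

With m_i denoting the second derivative at x_i, h_i = 1, 1, and Δ_i = (y_(i+1) − y_i)/h_i = 1, -1:
  1·m_0 + 4·m_1 + 1·m_2 = 6(Δ_1 - Δ_0) = -12
Natural end conditions: m_0 = m_2 = 0.
Hence m_0 = 0, m_1 = -3, m_2 = 0.

-3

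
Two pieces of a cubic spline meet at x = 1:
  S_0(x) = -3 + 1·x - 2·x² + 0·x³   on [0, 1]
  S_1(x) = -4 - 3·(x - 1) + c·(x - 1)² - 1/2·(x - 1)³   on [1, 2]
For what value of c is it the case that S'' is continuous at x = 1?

S_0''(x) = -4 + 0·x, so S_0''(1) = -4. On the right, S_1''(1) = 2c, so c = -2.

-2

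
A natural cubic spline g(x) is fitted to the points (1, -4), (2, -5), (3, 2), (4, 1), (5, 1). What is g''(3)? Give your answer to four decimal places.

-17.5714

Put m_i = g'' at the i-th knot. Here h = (1, 1, 1, 1) and Δ = (-1, 7, -1, 0), so the interior equations h_(i-1)·m_(i-1) + 2(h_(i-1)+h_i)·m_i + h_i·m_(i+1) = 6(Δ_i − Δ_(i-1)) read
  1·m_0 + 4·m_1 + 1·m_2 = 6(Δ_1 - Δ_0) = 48
  1·m_1 + 4·m_2 + 1·m_3 = 6(Δ_2 - Δ_1) = -48
  1·m_2 + 4·m_3 + 1·m_4 = 6(Δ_3 - Δ_2) = 6
Natural end conditions: m_0 = m_4 = 0.
Solving: m_0 = 0, m_1 = 459/28, m_2 = -123/7, m_3 = 165/28, m_4 = 0.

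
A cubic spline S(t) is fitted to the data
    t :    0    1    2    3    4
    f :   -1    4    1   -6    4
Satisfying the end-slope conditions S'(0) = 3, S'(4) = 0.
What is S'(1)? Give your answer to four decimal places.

3.1071

Let σ_i = S''(x_i). Step sizes h_i = 1, 1, 1, 1; slopes of the chords Δ_i = (y_(i+1) - y_i)/h_i = 5, -3, -7, 10.
  1·σ_0 + 4·σ_1 + 1·σ_2 = 6(Δ_1 - Δ_0) = -48
  1·σ_1 + 4·σ_2 + 1·σ_3 = 6(Δ_2 - Δ_1) = -24
  1·σ_2 + 4·σ_3 + 1·σ_4 = 6(Δ_3 - Δ_2) = 102
Clamped end conditions give two more equations: 2h_0·σ_0 + h_0·σ_1 = 6(Δ_0 - S'(0)) = 12 and h_3·σ_3 + 2h_3·σ_4 = 6(S'(4) - Δ_3) = -60.
Hence σ_0 = 165/14, σ_1 = -81/7, σ_2 = -27/2, σ_3 = 291/7, σ_4 = -711/14.
On [1, 2], S'(t) = b_1 + 2c_1·(t - 1) + 3d_1·(t - 1)² with b_1 = Δ_1 - h_1(2σ_1 + σ_2)/6 = 87/28, c_1 = σ_1/2 = -81/14, d_1 = (σ_2 - σ_1)/(6h_1) = -9/28. So S'(1) = 87/28.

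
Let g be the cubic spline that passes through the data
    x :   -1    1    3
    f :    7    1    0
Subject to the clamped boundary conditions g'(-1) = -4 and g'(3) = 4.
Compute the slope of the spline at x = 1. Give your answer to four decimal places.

-2.6250

Let M_i = g''(x_i). Step sizes h_i = 2, 2; slopes of the chords Δ_i = (y_(i+1) - y_i)/h_i = -3, -1/2.
  2·M_0 + 8·M_1 + 2·M_2 = 6(Δ_1 - Δ_0) = 15
Clamped end conditions give two more equations: 2h_0·M_0 + h_0·M_1 = 6(Δ_0 - g'(-1)) = 6 and h_1·M_1 + 2h_1·M_2 = 6(g'(3) - Δ_1) = 27.
Hence M_0 = 13/8, M_1 = -1/4, M_2 = 55/8.
On [1, 3], g'(x) = b_1 + 2c_1·(x - 1) + 3d_1·(x - 1)² with b_1 = Δ_1 - h_1(2M_1 + M_2)/6 = -21/8, c_1 = M_1/2 = -1/8, d_1 = (M_2 - M_1)/(6h_1) = 19/32. So g'(1) = -21/8.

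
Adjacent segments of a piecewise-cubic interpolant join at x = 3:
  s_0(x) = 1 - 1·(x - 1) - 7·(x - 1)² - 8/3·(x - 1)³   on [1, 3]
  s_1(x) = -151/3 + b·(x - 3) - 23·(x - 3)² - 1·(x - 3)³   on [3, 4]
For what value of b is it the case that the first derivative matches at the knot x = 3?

-61

s_0'(x) = -1 - 14·(x - 1) - 8·(x - 1)², so s_0'(3) = -61. On the right, s_1'(3) = b, so b = -61.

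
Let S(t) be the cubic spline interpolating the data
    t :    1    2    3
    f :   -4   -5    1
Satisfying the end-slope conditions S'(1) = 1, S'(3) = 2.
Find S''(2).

20

With M_i denoting the second derivative at x_i, h_i = 1, 1, and Δ_i = (y_(i+1) − y_i)/h_i = -1, 6:
  1·M_0 + 4·M_1 + 1·M_2 = 6(Δ_1 - Δ_0) = 42
Clamped end conditions give two more equations: 2h_0·M_0 + h_0·M_1 = 6(Δ_0 - S'(1)) = -12 and h_1·M_1 + 2h_1·M_2 = 6(S'(3) - Δ_1) = -24.
Solving: M_0 = -16, M_1 = 20, M_2 = -22.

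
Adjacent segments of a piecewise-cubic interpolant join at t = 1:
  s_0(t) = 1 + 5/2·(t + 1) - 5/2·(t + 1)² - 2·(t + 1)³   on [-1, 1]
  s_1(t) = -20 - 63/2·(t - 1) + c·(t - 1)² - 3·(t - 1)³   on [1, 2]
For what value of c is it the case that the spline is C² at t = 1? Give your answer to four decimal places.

s_0''(t) = -5 - 12·(t + 1), so s_0''(1) = -29. On the right, s_1''(1) = 2c, so c = -29/2.

-14.5000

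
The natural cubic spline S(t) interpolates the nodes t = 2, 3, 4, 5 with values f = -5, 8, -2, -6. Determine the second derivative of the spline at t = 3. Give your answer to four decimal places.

Let σ_i = S''(x_i). Step sizes h_i = 1, 1, 1; slopes of the chords Δ_i = (y_(i+1) - y_i)/h_i = 13, -10, -4.
  1·σ_0 + 4·σ_1 + 1·σ_2 = 6(Δ_1 - Δ_0) = -138
  1·σ_1 + 4·σ_2 + 1·σ_3 = 6(Δ_2 - Δ_1) = 36
Natural end conditions: σ_0 = σ_3 = 0.
Solving: σ_0 = 0, σ_1 = -196/5, σ_2 = 94/5, σ_3 = 0.

-39.2000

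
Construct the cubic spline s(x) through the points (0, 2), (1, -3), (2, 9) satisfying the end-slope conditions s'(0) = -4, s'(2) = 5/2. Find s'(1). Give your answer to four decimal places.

5.6250

With M_i denoting the second derivative at x_i, h_i = 1, 1, and Δ_i = (y_(i+1) − y_i)/h_i = -5, 12:
  1·M_0 + 4·M_1 + 1·M_2 = 6(Δ_1 - Δ_0) = 102
Clamped end conditions give two more equations: 2h_0·M_0 + h_0·M_1 = 6(Δ_0 - s'(0)) = -6 and h_1·M_1 + 2h_1·M_2 = 6(s'(2) - Δ_1) = -57.
Forward elimination and back-substitution give M_0 = -101/4, M_1 = 89/2, M_2 = -203/4.
On [1, 2], s'(x) = b_1 + 2c_1·(x - 1) + 3d_1·(x - 1)² with b_1 = Δ_1 - h_1(2M_1 + M_2)/6 = 45/8, c_1 = M_1/2 = 89/4, d_1 = (M_2 - M_1)/(6h_1) = -127/8. So s'(1) = 45/8.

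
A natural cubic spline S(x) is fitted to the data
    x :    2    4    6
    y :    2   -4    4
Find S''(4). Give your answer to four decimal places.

5.2500

Write m_i for S''(x_i). With h_i = 2, 2 and divided differences Δ_i = -3, 4, the continuity of S' gives the tridiagonal system
  2·m_0 + 8·m_1 + 2·m_2 = 6(Δ_1 - Δ_0) = 42
Natural end conditions: m_0 = m_2 = 0.
Solving: m_0 = 0, m_1 = 21/4, m_2 = 0.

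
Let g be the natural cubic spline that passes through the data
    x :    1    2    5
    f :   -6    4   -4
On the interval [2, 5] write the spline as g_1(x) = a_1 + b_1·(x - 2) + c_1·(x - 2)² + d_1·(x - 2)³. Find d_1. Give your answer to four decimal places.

0.5278

With M_i denoting the second derivative at x_i, h_i = 1, 3, and Δ_i = (y_(i+1) − y_i)/h_i = 10, -8/3:
  1·M_0 + 8·M_1 + 3·M_2 = 6(Δ_1 - Δ_0) = -76
Natural end conditions: M_0 = M_2 = 0.
Solving: M_0 = 0, M_1 = -19/2, M_2 = 0.
On [2, 5], with g_1(x) = a_1 + b_1·(x - 2) + c_1·(x - 2)² + d_1·(x - 2)³: c_1 = M_1/2 = -19/4, d_1 = (M_2 - M_1)/(6h_1) = 19/36, b_1 = Δ_1 - h_1(2M_1 + M_2)/6 = 41/6.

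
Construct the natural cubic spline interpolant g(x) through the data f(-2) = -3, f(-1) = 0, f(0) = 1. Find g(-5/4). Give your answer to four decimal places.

Put m_i = g'' at the i-th knot. Here h = (1, 1) and Δ = (3, 1), so the interior equations h_(i-1)·m_(i-1) + 2(h_(i-1)+h_i)·m_i + h_i·m_(i+1) = 6(Δ_i − Δ_(i-1)) read
  1·m_0 + 4·m_1 + 1·m_2 = 6(Δ_1 - Δ_0) = -12
Natural end conditions: m_0 = m_2 = 0.
Solving: m_0 = 0, m_1 = -3, m_2 = 0.
On [-2, -1], g(x) = -3 + 7/2·(x + 2) + 0·(x + 2)² - 1/2·(x + 2)³.
With (x + 2) = 3/4: g(-5/4) = -75/128.

-0.5859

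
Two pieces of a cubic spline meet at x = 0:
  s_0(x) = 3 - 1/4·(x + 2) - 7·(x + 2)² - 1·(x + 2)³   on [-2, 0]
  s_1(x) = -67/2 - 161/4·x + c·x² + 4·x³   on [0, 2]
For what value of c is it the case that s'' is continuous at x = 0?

-13

s_0''(x) = -14 - 6·(x + 2), so s_0''(0) = -26. On the right, s_1''(0) = 2c, so c = -13.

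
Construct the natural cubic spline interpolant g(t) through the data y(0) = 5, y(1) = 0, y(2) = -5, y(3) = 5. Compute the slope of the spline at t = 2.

Put M_i = g'' at the i-th knot. Here h = (1, 1, 1) and Δ = (-5, -5, 10), so the interior equations h_(i-1)·M_(i-1) + 2(h_(i-1)+h_i)·M_i + h_i·M_(i+1) = 6(Δ_i − Δ_(i-1)) read
  1·M_0 + 4·M_1 + 1·M_2 = 6(Δ_1 - Δ_0) = 0
  1·M_1 + 4·M_2 + 1·M_3 = 6(Δ_2 - Δ_1) = 90
Natural end conditions: M_0 = M_3 = 0.
Forward elimination and back-substitution give M_0 = 0, M_1 = -6, M_2 = 24, M_3 = 0.
On [2, 3], g'(t) = b_2 + 2c_2·(t - 2) + 3d_2·(t - 2)² with b_2 = Δ_2 - h_2(2M_2 + M_3)/6 = 2, c_2 = M_2/2 = 12, d_2 = (M_3 - M_2)/(6h_2) = -4. So g'(2) = 2.

2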